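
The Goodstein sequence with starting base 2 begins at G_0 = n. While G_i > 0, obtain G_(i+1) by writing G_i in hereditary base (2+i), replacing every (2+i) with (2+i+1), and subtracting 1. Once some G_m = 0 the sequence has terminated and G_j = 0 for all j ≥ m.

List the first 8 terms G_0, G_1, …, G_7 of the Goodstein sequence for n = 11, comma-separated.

11, 84, 1027, 15627, 279937, 5764801, 134217727, 2749609302

(0) 11|_2 = 2^(2 + 1) + 2 + 1 ↦ 3^(3 + 1) + 3 + 1|_3 = 85 ⇒ 84
(1) 84|_3 = 3^(3 + 1) + 3 ↦ 4^(4 + 1) + 4|_4 = 1028 ⇒ 1027
(2) 1027|_4 = 4^(4 + 1) + 3 ↦ 5^(5 + 1) + 3|_5 = 15628 ⇒ 15627
(3) 15627|_5 = 5^(5 + 1) + 2 ↦ 6^(6 + 1) + 2|_6 = 279938 ⇒ 279937
(4) 279937|_6 = 6^(6 + 1) + 1 ↦ 7^(7 + 1) + 1|_7 = 5764802 ⇒ 5764801
(5) 5764801|_7 = 7^(7 + 1) ↦ 8^(8 + 1)|_8 = 134217728 ⇒ 134217727
(6) 134217727|_8 = 7·8^8 + 7·8^7 + 7·8^6 + 7·8^5 + 7·8^4 + 7·8^3 + 7·8^2 + 7·8 + 7 ↦ 7·9^9 + 7·9^7 + 7·9^6 + 7·9^5 + 7·9^4 + 7·9^3 + 7·9^2 + 7·9 + 7|_9 = 2749609303 ⇒ 2749609302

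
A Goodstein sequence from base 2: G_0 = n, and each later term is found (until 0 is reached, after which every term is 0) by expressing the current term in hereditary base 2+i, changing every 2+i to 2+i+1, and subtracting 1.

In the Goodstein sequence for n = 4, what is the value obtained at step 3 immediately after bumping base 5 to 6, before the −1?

i=0: 4 = 2^2 (b=2); 2→3: 3^3 = 27; 27−1 = 26
i=1: 26 = 2·3^2 + 2·3 + 2 (b=3); 3→4: 2·4^2 + 2·4 + 2 = 42; 42−1 = 41
i=2: 41 = 2·4^2 + 2·4 + 1 (b=4); 4→5: 2·5^2 + 2·5 + 1 = 61; 61−1 = 60

84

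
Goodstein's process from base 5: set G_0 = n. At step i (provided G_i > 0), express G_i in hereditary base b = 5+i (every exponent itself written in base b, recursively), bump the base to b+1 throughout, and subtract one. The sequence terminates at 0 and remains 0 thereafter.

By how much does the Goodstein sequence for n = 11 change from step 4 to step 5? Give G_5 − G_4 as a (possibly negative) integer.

11 —HB5→ 2·5 + 1 —bump→ 2·6 + 1 = 13 —(−1)→ 12
12 —HB6→ 2·6 —bump→ 2·7 = 14 —(−1)→ 13
13 —HB7→ 7 + 6 —bump→ 8 + 6 = 14 —(−1)→ 13
13 —HB8→ 8 + 5 —bump→ 9 + 5 = 14 —(−1)→ 13
13 —HB9→ 9 + 4 —bump→ 10 + 4 = 14 —(−1)→ 13

0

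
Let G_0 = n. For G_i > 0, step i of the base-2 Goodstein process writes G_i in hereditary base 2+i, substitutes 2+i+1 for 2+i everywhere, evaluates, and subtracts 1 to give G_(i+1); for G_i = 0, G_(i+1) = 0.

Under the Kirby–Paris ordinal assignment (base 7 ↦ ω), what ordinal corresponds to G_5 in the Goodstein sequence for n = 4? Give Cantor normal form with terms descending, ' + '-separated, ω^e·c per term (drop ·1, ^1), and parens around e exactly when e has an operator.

G_0 = 4. HB_2(4) = 2^2. Bump = 27. G_1 = 26.
G_1 = 26. HB_3(26) = 2·3^2 + 2·3 + 2. Bump = 42. G_2 = 41.
G_2 = 41. HB_4(41) = 2·4^2 + 2·4 + 1. Bump = 61. G_3 = 60.
G_3 = 60. HB_5(60) = 2·5^2 + 2·5. Bump = 84. G_4 = 83.
G_4 = 83. HB_6(83) = 2·6^2 + 6 + 5. Bump = 110. G_5 = 109.
G_5 = 109. HB_7(109) = 2·7^2 + 7 + 4. Bump = 140. G_6 = 139.

ω^2·2 + ω + 4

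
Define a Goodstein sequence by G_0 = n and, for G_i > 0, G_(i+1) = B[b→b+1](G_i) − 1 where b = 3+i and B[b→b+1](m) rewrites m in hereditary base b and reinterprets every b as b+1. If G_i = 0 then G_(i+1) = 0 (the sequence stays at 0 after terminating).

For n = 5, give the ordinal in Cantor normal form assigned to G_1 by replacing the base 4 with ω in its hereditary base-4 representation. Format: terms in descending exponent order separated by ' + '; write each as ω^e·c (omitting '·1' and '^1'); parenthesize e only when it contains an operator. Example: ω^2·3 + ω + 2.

step 0: 5 = 3 + 2; sub 4 for 3: 4 + 2; = 6; G_1 = 6−1 = 5
step 1: 5 = 4 + 1; sub 5 for 4: 5 + 1; = 6; G_2 = 6−1 = 5

ω + 1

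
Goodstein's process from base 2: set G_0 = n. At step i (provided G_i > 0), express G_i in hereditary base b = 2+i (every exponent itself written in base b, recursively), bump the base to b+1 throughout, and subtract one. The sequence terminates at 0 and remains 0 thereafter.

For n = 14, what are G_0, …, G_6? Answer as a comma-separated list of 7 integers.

14, 110, 1281, 18750, 326591, 5862840, 134404971

base 2: 14 = 2^(2 + 1) + 2^2 + 2; at 3: 3^(3 + 1) + 3^3 + 3 = 111; next = 110
base 3: 110 = 3^(3 + 1) + 3^3 + 2; at 4: 4^(4 + 1) + 4^4 + 2 = 1282; next = 1281
base 4: 1281 = 4^(4 + 1) + 4^4 + 1; at 5: 5^(5 + 1) + 5^5 + 1 = 18751; next = 18750
base 5: 18750 = 5^(5 + 1) + 5^5; at 6: 6^(6 + 1) + 6^6 = 326592; next = 326591
base 6: 326591 = 6^(6 + 1) + 5·6^5 + 5·6^4 + 5·6^3 + 5·6^2 + 5·6 + 5; at 7: 7^(7 + 1) + 5·7^5 + 5·7^4 + 5·7^3 + 5·7^2 + 5·7 + 5 = 5862841; next = 5862840
base 7: 5862840 = 7^(7 + 1) + 5·7^5 + 5·7^4 + 5·7^3 + 5·7^2 + 5·7 + 4; at 8: 8^(8 + 1) + 5·8^5 + 5·8^4 + 5·8^3 + 5·8^2 + 5·8 + 4 = 134404972; next = 134404971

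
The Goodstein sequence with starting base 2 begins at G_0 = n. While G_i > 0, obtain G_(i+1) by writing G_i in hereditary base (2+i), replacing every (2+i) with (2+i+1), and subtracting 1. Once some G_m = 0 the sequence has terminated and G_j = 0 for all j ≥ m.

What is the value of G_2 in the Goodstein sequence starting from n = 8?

553

8 —HB2→ 2^(2 + 1) —bump→ 3^(3 + 1) = 81 —(−1)→ 80
80 —HB3→ 2·3^3 + 2·3^2 + 2·3 + 2 —bump→ 2·4^4 + 2·4^2 + 2·4 + 2 = 554 —(−1)→ 553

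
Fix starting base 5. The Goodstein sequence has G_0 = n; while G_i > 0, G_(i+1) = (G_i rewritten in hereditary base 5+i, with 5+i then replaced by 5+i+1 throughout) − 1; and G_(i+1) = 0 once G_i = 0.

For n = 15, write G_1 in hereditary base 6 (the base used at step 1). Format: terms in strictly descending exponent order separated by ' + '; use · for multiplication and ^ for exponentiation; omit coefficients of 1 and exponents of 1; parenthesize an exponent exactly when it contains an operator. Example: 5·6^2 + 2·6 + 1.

2·6 + 5

base 5: 15 = 3·5; at 6: 3·6 = 18; next = 17
base 6: 17 = 2·6 + 5; at 7: 2·7 + 5 = 19; next = 18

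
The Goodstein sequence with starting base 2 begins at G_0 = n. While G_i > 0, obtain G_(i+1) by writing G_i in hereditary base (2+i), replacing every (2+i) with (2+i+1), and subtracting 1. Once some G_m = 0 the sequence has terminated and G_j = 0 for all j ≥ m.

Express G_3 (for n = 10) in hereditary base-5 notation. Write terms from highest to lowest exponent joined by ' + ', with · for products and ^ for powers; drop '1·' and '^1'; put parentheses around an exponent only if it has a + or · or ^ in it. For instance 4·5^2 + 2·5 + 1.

5^(5 + 1)

i=0: 10 = 2^(2 + 1) + 2 (b=2); 2→3: 3^(3 + 1) + 3 = 84; 84−1 = 83
i=1: 83 = 3^(3 + 1) + 2 (b=3); 3→4: 4^(4 + 1) + 2 = 1026; 1026−1 = 1025
i=2: 1025 = 4^(4 + 1) + 1 (b=4); 4→5: 5^(5 + 1) + 1 = 15626; 15626−1 = 15625
i=3: 15625 = 5^(5 + 1) (b=5); 5→6: 6^(6 + 1) = 279936; 279936−1 = 279935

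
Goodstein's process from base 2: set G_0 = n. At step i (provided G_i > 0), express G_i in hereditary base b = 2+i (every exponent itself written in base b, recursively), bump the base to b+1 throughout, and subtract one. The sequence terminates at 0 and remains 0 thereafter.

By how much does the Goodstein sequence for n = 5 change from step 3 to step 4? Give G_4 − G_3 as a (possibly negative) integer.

308

G_0=5  [base 2] 2^2 + 1  →[2↦3]→  3^3 + 1 = 28  −1 ⇒ G_1=27
G_1=27  [base 3] 3^3  →[3↦4]→  4^4 = 256  −1 ⇒ G_2=255
G_2=255  [base 4] 3·4^3 + 3·4^2 + 3·4 + 3  →[4↦5]→  3·5^3 + 3·5^2 + 3·5 + 3 = 468  −1 ⇒ G_3=467
G_3=467  [base 5] 3·5^3 + 3·5^2 + 3·5 + 2  →[5↦6]→  3·6^3 + 3·6^2 + 3·6 + 2 = 776  −1 ⇒ G_4=775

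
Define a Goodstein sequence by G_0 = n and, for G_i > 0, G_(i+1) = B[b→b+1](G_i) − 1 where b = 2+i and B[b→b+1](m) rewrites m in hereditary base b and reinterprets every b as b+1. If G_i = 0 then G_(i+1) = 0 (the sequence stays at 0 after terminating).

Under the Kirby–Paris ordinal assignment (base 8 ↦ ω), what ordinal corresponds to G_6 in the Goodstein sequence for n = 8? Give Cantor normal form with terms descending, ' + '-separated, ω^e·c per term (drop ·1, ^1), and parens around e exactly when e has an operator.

step 0: 8 = 2^(2 + 1); sub 3 for 2: 3^(3 + 1); = 81; G_1 = 81−1 = 80
step 1: 80 = 2·3^3 + 2·3^2 + 2·3 + 2; sub 4 for 3: 2·4^4 + 2·4^2 + 2·4 + 2; = 554; G_2 = 554−1 = 553
step 2: 553 = 2·4^4 + 2·4^2 + 2·4 + 1; sub 5 for 4: 2·5^5 + 2·5^2 + 2·5 + 1; = 6311; G_3 = 6311−1 = 6310
step 3: 6310 = 2·5^5 + 2·5^2 + 2·5; sub 6 for 5: 2·6^6 + 2·6^2 + 2·6; = 93396; G_4 = 93396−1 = 93395
step 4: 93395 = 2·6^6 + 2·6^2 + 6 + 5; sub 7 for 6: 2·7^7 + 2·7^2 + 7 + 5; = 1647196; G_5 = 1647196−1 = 1647195
step 5: 1647195 = 2·7^7 + 2·7^2 + 7 + 4; sub 8 for 7: 2·8^8 + 2·8^2 + 8 + 4; = 33554572; G_6 = 33554572−1 = 33554571

ω^ω·2 + ω^2·2 + ω + 3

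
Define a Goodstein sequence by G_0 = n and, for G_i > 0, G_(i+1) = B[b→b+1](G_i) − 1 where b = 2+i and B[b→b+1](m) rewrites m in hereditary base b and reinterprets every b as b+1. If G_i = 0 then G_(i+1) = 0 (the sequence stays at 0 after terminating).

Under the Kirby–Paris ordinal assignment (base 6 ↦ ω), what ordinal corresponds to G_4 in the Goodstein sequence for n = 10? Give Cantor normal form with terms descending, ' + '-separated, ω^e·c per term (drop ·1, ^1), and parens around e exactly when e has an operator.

10 —HB2→ 2^(2 + 1) + 2 —bump→ 3^(3 + 1) + 3 = 84 —(−1)→ 83
83 —HB3→ 3^(3 + 1) + 2 —bump→ 4^(4 + 1) + 2 = 1026 —(−1)→ 1025
1025 —HB4→ 4^(4 + 1) + 1 —bump→ 5^(5 + 1) + 1 = 15626 —(−1)→ 15625
15625 —HB5→ 5^(5 + 1) —bump→ 6^(6 + 1) = 279936 —(−1)→ 279935
279935 —HB6→ 5·6^6 + 5·6^5 + 5·6^4 + 5·6^3 + 5·6^2 + 5·6 + 5 —bump→ 5·7^7 + 5·7^5 + 5·7^4 + 5·7^3 + 5·7^2 + 5·7 + 5 = 4215755 —(−1)→ 4215754

ω^ω·5 + ω^5·5 + ω^4·5 + ω^3·5 + ω^2·5 + ω·5 + 5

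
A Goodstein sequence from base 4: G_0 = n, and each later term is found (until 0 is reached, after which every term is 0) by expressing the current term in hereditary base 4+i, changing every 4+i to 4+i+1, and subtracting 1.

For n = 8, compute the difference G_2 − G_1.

i=0: 8 = 2·4 (b=4); 4→5: 2·5 = 10; 10−1 = 9
i=1: 9 = 5 + 4 (b=5); 5→6: 6 + 4 = 10; 10−1 = 9

0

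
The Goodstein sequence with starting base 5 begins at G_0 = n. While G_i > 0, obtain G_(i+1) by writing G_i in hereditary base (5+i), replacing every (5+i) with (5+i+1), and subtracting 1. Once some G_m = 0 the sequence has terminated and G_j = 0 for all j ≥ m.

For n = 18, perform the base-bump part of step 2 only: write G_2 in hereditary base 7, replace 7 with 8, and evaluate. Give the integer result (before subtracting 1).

18 —HB5→ 3·5 + 3 —bump→ 3·6 + 3 = 21 —(−1)→ 20
20 —HB6→ 3·6 + 2 —bump→ 3·7 + 2 = 23 —(−1)→ 22
22 —HB7→ 3·7 + 1 —bump→ 3·8 + 1 = 25 —(−1)→ 24

25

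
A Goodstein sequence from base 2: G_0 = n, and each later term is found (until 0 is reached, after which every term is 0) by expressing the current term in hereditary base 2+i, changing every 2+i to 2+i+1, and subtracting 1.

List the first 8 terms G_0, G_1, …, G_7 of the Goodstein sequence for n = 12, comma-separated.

G_0=12  [base 2] 2^(2 + 1) + 2^2  →[2↦3]→  3^(3 + 1) + 3^3 = 108  −1 ⇒ G_1=107
G_1=107  [base 3] 3^(3 + 1) + 2·3^2 + 2·3 + 2  →[3↦4]→  4^(4 + 1) + 2·4^2 + 2·4 + 2 = 1066  −1 ⇒ G_2=1065
G_2=1065  [base 4] 4^(4 + 1) + 2·4^2 + 2·4 + 1  →[4↦5]→  5^(5 + 1) + 2·5^2 + 2·5 + 1 = 15686  −1 ⇒ G_3=15685
G_3=15685  [base 5] 5^(5 + 1) + 2·5^2 + 2·5  →[5↦6]→  6^(6 + 1) + 2·6^2 + 2·6 = 280020  −1 ⇒ G_4=280019
G_4=280019  [base 6] 6^(6 + 1) + 2·6^2 + 6 + 5  →[6↦7]→  7^(7 + 1) + 2·7^2 + 7 + 5 = 5764911  −1 ⇒ G_5=5764910
G_5=5764910  [base 7] 7^(7 + 1) + 2·7^2 + 7 + 4  →[7↦8]→  8^(8 + 1) + 2·8^2 + 8 + 4 = 134217868  −1 ⇒ G_6=134217867
G_6=134217867  [base 8] 8^(8 + 1) + 2·8^2 + 8 + 3  →[8↦9]→  9^(9 + 1) + 2·9^2 + 9 + 3 = 3486784575  −1 ⇒ G_7=3486784574

12, 107, 1065, 15685, 280019, 5764910, 134217867, 3486784574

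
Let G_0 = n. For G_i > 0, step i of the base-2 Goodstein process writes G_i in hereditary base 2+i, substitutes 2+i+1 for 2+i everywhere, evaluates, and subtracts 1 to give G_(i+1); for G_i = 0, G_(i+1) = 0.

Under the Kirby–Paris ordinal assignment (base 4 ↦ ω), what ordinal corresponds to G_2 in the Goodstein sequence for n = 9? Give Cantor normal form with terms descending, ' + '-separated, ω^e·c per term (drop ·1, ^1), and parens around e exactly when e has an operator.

[0] 9 ≡ 2^(2 + 1) + 1 (base 2). Lift 3: 82. −1: 81.
[1] 81 ≡ 3^(3 + 1) (base 3). Lift 4: 1024. −1: 1023.
[2] 1023 ≡ 3·4^4 + 3·4^3 + 3·4^2 + 3·4 + 3 (base 4). Lift 5: 9843. −1: 9842.

ω^ω·3 + ω^3·3 + ω^2·3 + ω·3 + 3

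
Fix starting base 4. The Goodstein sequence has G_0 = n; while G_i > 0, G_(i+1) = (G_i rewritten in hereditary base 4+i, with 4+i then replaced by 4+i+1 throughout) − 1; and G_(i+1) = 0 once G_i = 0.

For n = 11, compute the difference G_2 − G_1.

1

step 0: 11 = 2·4 + 3; sub 5 for 4: 2·5 + 3; = 13; G_1 = 13−1 = 12
step 1: 12 = 2·5 + 2; sub 6 for 5: 2·6 + 2; = 14; G_2 = 14−1 = 13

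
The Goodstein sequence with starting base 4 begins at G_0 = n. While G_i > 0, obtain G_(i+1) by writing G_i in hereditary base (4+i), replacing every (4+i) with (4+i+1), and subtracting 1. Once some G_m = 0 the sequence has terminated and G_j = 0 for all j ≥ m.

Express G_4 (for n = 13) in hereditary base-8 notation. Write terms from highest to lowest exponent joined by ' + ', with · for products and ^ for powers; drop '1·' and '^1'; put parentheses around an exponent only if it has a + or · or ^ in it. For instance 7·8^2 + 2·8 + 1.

2·8 + 3

[0] 13 ≡ 3·4 + 1 (base 4). Lift 5: 16. −1: 15.
[1] 15 ≡ 3·5 (base 5). Lift 6: 18. −1: 17.
[2] 17 ≡ 2·6 + 5 (base 6). Lift 7: 19. −1: 18.
[3] 18 ≡ 2·7 + 4 (base 7). Lift 8: 20. −1: 19.
[4] 19 ≡ 2·8 + 3 (base 8). Lift 9: 21. −1: 20.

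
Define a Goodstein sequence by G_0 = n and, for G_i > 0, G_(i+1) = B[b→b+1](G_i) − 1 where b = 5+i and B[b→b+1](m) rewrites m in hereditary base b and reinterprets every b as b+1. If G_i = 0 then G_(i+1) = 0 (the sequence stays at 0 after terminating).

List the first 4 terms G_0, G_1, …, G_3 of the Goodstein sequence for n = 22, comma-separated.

22, 25, 28, 31

[0] 22 ≡ 4·5 + 2 (base 5). Lift 6: 26. −1: 25.
[1] 25 ≡ 4·6 + 1 (base 6). Lift 7: 29. −1: 28.
[2] 28 ≡ 4·7 (base 7). Lift 8: 32. −1: 31.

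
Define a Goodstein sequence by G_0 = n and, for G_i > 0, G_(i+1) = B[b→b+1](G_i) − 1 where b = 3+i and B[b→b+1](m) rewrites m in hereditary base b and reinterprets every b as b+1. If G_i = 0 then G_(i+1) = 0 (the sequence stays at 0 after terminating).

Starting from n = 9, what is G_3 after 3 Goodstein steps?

19

9 —HB3→ 3^2 —bump→ 4^2 = 16 —(−1)→ 15
15 —HB4→ 3·4 + 3 —bump→ 3·5 + 3 = 18 —(−1)→ 17
17 —HB5→ 3·5 + 2 —bump→ 3·6 + 2 = 20 —(−1)→ 19
19 —HB6→ 3·6 + 1 —bump→ 3·7 + 1 = 22 —(−1)→ 21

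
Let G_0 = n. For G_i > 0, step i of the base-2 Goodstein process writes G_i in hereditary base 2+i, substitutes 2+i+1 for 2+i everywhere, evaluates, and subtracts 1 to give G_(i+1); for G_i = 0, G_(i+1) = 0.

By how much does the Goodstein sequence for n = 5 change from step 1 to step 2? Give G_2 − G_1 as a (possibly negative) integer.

i=0: 5 = 2^2 + 1 (b=2); 2→3: 3^3 + 1 = 28; 28−1 = 27
i=1: 27 = 3^3 (b=3); 3→4: 4^4 = 256; 256−1 = 255

228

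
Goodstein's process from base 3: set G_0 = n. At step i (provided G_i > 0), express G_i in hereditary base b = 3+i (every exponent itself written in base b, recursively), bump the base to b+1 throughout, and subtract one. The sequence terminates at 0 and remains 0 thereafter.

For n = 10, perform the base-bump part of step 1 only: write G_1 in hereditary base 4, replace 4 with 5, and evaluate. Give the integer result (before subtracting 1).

(0) 10|_3 = 3^2 + 1 ↦ 4^2 + 1|_4 = 17 ⇒ 16
(1) 16|_4 = 4^2 ↦ 5^2|_5 = 25 ⇒ 24

25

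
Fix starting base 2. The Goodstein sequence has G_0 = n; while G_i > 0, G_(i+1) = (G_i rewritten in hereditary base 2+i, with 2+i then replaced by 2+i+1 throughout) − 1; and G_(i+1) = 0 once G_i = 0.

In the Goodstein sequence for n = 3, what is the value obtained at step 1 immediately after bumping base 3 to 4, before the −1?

4

3 —HB2→ 2 + 1 —bump→ 3 + 1 = 4 —(−1)→ 3
3 —HB3→ 3 —bump→ 4 = 4 —(−1)→ 3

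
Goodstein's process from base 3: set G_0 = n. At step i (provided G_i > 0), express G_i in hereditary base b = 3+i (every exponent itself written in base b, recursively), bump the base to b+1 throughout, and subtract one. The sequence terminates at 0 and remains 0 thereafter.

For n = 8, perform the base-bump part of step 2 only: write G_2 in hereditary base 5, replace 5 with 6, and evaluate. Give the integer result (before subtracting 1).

12

[0] 8 ≡ 2·3 + 2 (base 3). Lift 4: 10. −1: 9.
[1] 9 ≡ 2·4 + 1 (base 4). Lift 5: 11. −1: 10.
[2] 10 ≡ 2·5 (base 5). Lift 6: 12. −1: 11.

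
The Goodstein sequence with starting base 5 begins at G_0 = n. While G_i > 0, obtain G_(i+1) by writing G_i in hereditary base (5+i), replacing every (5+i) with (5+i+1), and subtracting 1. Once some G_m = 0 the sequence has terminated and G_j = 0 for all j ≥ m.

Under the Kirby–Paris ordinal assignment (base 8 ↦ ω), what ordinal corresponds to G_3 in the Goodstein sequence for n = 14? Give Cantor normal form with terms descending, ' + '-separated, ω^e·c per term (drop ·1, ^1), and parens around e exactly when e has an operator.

(0) 14|_5 = 2·5 + 4 ↦ 2·6 + 4|_6 = 16 ⇒ 15
(1) 15|_6 = 2·6 + 3 ↦ 2·7 + 3|_7 = 17 ⇒ 16
(2) 16|_7 = 2·7 + 2 ↦ 2·8 + 2|_8 = 18 ⇒ 17
(3) 17|_8 = 2·8 + 1 ↦ 2·9 + 1|_9 = 19 ⇒ 18

ω·2 + 1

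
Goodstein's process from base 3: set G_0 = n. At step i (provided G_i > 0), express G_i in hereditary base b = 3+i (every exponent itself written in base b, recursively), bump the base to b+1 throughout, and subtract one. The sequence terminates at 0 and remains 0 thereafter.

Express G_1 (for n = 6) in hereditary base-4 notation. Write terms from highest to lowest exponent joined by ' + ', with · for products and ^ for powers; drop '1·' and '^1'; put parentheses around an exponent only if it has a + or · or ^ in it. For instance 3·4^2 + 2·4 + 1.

4 + 3

step 0: 6 = 2·3; sub 4 for 3: 2·4; = 8; G_1 = 8−1 = 7
step 1: 7 = 4 + 3; sub 5 for 4: 5 + 3; = 8; G_2 = 8−1 = 7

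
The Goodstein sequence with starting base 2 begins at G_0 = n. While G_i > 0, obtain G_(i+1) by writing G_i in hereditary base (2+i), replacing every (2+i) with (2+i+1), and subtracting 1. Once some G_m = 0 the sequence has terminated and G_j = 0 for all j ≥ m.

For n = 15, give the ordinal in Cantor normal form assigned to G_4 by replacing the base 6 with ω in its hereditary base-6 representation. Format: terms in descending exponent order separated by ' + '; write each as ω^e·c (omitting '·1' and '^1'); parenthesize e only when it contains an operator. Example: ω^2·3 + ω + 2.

15 —HB2→ 2^(2 + 1) + 2^2 + 2 + 1 —bump→ 3^(3 + 1) + 3^3 + 3 + 1 = 112 —(−1)→ 111
111 —HB3→ 3^(3 + 1) + 3^3 + 3 —bump→ 4^(4 + 1) + 4^4 + 4 = 1284 —(−1)→ 1283
1283 —HB4→ 4^(4 + 1) + 4^4 + 3 —bump→ 5^(5 + 1) + 5^5 + 3 = 18753 —(−1)→ 18752
18752 —HB5→ 5^(5 + 1) + 5^5 + 2 —bump→ 6^(6 + 1) + 6^6 + 2 = 326594 —(−1)→ 326593

ω^(ω + 1) + ω^ω + 1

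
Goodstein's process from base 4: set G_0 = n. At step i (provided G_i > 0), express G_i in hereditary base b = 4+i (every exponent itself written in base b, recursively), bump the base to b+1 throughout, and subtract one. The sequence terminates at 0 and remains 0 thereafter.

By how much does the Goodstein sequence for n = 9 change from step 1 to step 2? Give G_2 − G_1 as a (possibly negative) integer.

G_0=9  [base 4] 2·4 + 1  →[4↦5]→  2·5 + 1 = 11  −1 ⇒ G_1=10
G_1=10  [base 5] 2·5  →[5↦6]→  2·6 = 12  −1 ⇒ G_2=11

1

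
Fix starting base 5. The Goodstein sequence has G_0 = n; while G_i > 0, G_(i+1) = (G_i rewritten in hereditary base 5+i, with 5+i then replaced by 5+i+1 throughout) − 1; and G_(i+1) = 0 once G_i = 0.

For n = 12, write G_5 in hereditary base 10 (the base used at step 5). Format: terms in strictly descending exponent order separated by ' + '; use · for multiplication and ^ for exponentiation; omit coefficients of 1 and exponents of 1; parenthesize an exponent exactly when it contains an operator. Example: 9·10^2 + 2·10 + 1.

12 —HB5→ 2·5 + 2 —bump→ 2·6 + 2 = 14 —(−1)→ 13
13 —HB6→ 2·6 + 1 —bump→ 2·7 + 1 = 15 —(−1)→ 14
14 —HB7→ 2·7 —bump→ 2·8 = 16 —(−1)→ 15
15 —HB8→ 8 + 7 —bump→ 9 + 7 = 16 —(−1)→ 15
15 —HB9→ 9 + 6 —bump→ 10 + 6 = 16 —(−1)→ 15
15 —HB10→ 10 + 5 —bump→ 11 + 5 = 16 —(−1)→ 15

10 + 5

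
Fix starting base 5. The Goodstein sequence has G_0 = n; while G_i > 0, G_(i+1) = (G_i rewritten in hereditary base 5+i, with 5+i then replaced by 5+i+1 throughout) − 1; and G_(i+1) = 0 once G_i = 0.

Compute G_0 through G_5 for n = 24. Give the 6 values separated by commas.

24, 27, 30, 33, 36, 39

G_0=24  [base 5] 4·5 + 4  →[5↦6]→  4·6 + 4 = 28  −1 ⇒ G_1=27
G_1=27  [base 6] 4·6 + 3  →[6↦7]→  4·7 + 3 = 31  −1 ⇒ G_2=30
G_2=30  [base 7] 4·7 + 2  →[7↦8]→  4·8 + 2 = 34  −1 ⇒ G_3=33
G_3=33  [base 8] 4·8 + 1  →[8↦9]→  4·9 + 1 = 37  −1 ⇒ G_4=36
G_4=36  [base 9] 4·9  →[9↦10]→  4·10 = 40  −1 ⇒ G_5=39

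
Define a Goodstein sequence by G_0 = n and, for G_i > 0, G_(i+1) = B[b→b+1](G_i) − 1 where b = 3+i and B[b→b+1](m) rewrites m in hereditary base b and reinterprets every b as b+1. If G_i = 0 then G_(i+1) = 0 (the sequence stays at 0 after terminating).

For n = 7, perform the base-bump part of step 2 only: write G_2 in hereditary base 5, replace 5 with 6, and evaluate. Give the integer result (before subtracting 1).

10

G_0 = 7. HB_3(7) = 2·3 + 1. Bump = 9. G_1 = 8.
G_1 = 8. HB_4(8) = 2·4. Bump = 10. G_2 = 9.
G_2 = 9. HB_5(9) = 5 + 4. Bump = 10. G_3 = 9.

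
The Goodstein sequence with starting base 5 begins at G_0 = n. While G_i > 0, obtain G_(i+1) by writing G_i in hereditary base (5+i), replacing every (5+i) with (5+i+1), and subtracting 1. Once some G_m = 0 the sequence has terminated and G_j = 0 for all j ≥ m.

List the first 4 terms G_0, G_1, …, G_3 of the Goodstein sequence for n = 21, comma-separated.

base 5: 21 = 4·5 + 1; at 6: 4·6 + 1 = 25; next = 24
base 6: 24 = 4·6; at 7: 4·7 = 28; next = 27
base 7: 27 = 3·7 + 6; at 8: 3·8 + 6 = 30; next = 29

21, 24, 27, 29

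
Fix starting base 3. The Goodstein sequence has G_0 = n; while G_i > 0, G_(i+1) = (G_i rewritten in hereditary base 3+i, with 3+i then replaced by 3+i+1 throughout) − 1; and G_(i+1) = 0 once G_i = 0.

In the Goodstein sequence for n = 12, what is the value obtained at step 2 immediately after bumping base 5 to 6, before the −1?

38

base 3: 12 = 3^2 + 3; at 4: 4^2 + 4 = 20; next = 19
base 4: 19 = 4^2 + 3; at 5: 5^2 + 3 = 28; next = 27
base 5: 27 = 5^2 + 2; at 6: 6^2 + 2 = 38; next = 37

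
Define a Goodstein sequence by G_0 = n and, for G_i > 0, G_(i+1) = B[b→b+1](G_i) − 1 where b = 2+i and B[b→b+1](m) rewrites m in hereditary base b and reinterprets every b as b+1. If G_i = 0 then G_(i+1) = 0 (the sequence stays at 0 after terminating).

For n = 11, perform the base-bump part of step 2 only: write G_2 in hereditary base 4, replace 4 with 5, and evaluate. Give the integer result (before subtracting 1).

15628

11 —HB2→ 2^(2 + 1) + 2 + 1 —bump→ 3^(3 + 1) + 3 + 1 = 85 —(−1)→ 84
84 —HB3→ 3^(3 + 1) + 3 —bump→ 4^(4 + 1) + 4 = 1028 —(−1)→ 1027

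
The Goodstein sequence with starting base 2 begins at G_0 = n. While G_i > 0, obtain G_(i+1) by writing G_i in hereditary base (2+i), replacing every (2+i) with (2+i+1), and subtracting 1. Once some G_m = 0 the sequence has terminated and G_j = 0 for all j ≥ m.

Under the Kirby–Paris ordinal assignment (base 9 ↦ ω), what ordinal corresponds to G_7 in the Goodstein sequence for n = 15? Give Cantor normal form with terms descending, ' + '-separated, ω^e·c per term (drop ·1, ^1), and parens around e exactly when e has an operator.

ω^(ω + 1) + ω^7·7 + ω^6·7 + ω^5·7 + ω^4·7 + ω^3·7 + ω^2·7 + ω·7 + 6

[0] 15 ≡ 2^(2 + 1) + 2^2 + 2 + 1 (base 2). Lift 3: 112. −1: 111.
[1] 111 ≡ 3^(3 + 1) + 3^3 + 3 (base 3). Lift 4: 1284. −1: 1283.
[2] 1283 ≡ 4^(4 + 1) + 4^4 + 3 (base 4). Lift 5: 18753. −1: 18752.
[3] 18752 ≡ 5^(5 + 1) + 5^5 + 2 (base 5). Lift 6: 326594. −1: 326593.
[4] 326593 ≡ 6^(6 + 1) + 6^6 + 1 (base 6). Lift 7: 6588345. −1: 6588344.
[5] 6588344 ≡ 7^(7 + 1) + 7^7 (base 7). Lift 8: 150994944. −1: 150994943.
[6] 150994943 ≡ 8^(8 + 1) + 7·8^7 + 7·8^6 + 7·8^5 + 7·8^4 + 7·8^3 + 7·8^2 + 7·8 + 7 (base 8). Lift 9: 3524450281. −1: 3524450280.
[7] 3524450280 ≡ 9^(9 + 1) + 7·9^7 + 7·9^6 + 7·9^5 + 7·9^4 + 7·9^3 + 7·9^2 + 7·9 + 6 (base 9). Lift 10: 100077777776. −1: 100077777775.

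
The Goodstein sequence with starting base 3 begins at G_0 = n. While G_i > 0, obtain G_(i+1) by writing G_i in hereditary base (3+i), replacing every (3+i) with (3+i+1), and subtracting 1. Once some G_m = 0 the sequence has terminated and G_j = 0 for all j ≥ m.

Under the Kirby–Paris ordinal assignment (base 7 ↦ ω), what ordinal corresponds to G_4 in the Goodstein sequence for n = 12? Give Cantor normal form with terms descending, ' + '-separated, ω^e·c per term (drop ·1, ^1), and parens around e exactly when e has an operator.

ω^2

12 —HB3→ 3^2 + 3 —bump→ 4^2 + 4 = 20 —(−1)→ 19
19 —HB4→ 4^2 + 3 —bump→ 5^2 + 3 = 28 —(−1)→ 27
27 —HB5→ 5^2 + 2 —bump→ 6^2 + 2 = 38 —(−1)→ 37
37 —HB6→ 6^2 + 1 —bump→ 7^2 + 1 = 50 —(−1)→ 49
49 —HB7→ 7^2 —bump→ 8^2 = 64 —(−1)→ 63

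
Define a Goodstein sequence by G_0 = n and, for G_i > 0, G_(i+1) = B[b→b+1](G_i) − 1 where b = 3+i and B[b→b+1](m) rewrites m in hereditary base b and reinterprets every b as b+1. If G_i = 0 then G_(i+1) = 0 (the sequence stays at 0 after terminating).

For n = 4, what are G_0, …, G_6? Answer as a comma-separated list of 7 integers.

4, 4, 4, 3, 2, 1, 0

i=0: 4 = 3 + 1 (b=3); 3→4: 4 + 1 = 5; 5−1 = 4
i=1: 4 = 4 (b=4); 4→5: 5 = 5; 5−1 = 4
i=2: 4 = 4 (b=5); 5→6: 4 = 4; 4−1 = 3
i=3: 3 = 3 (b=6); 6→7: 3 = 3; 3−1 = 2
i=4: 2 = 2 (b=7); 7→8: 2 = 2; 2−1 = 1
i=5: 1 = 1 (b=8); 8→9: 1 = 1; 1−1 = 0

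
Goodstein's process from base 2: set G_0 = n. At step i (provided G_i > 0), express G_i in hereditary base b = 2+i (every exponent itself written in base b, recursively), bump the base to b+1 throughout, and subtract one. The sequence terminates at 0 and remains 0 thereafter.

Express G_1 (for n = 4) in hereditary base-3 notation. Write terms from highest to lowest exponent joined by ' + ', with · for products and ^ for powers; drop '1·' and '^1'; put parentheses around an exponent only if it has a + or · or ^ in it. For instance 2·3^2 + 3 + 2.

(0) 4|_2 = 2^2 ↦ 3^3|_3 = 27 ⇒ 26
(1) 26|_3 = 2·3^2 + 2·3 + 2 ↦ 2·4^2 + 2·4 + 2|_4 = 42 ⇒ 41

2·3^2 + 2·3 + 2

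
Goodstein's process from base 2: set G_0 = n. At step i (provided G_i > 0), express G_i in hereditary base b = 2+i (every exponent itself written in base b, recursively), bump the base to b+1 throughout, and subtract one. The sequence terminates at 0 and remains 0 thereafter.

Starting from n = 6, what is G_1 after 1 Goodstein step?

base 2: 6 = 2^2 + 2; at 3: 3^3 + 3 = 30; next = 29
base 3: 29 = 3^3 + 2; at 4: 4^4 + 2 = 258; next = 257

29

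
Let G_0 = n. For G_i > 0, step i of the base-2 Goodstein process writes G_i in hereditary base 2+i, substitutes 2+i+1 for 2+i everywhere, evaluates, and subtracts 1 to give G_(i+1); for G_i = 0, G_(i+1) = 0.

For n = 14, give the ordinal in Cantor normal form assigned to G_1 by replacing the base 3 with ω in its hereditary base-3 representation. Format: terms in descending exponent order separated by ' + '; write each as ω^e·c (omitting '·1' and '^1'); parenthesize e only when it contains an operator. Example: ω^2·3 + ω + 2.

ω^(ω + 1) + ω^ω + 2

step 0: 14 = 2^(2 + 1) + 2^2 + 2; sub 3 for 2: 3^(3 + 1) + 3^3 + 3; = 111; G_1 = 111−1 = 110
step 1: 110 = 3^(3 + 1) + 3^3 + 2; sub 4 for 3: 4^(4 + 1) + 4^4 + 2; = 1282; G_2 = 1282−1 = 1281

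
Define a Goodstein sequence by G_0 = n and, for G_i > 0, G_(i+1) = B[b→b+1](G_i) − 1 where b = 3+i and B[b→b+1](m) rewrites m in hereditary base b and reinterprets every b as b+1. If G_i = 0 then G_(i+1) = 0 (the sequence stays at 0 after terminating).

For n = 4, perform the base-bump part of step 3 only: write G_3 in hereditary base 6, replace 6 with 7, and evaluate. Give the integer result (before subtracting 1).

3

step 0: 4 = 3 + 1; sub 4 for 3: 4 + 1; = 5; G_1 = 5−1 = 4
step 1: 4 = 4; sub 5 for 4: 5; = 5; G_2 = 5−1 = 4
step 2: 4 = 4; sub 6 for 5: 4; = 4; G_3 = 4−1 = 3
step 3: 3 = 3; sub 7 for 6: 3; = 3; G_4 = 3−1 = 2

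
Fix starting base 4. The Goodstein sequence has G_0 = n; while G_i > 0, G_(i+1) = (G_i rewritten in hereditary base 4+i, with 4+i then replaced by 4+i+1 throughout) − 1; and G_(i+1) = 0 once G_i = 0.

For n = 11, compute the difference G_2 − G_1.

1

11 —HB4→ 2·4 + 3 —bump→ 2·5 + 3 = 13 —(−1)→ 12
12 —HB5→ 2·5 + 2 —bump→ 2·6 + 2 = 14 —(−1)→ 13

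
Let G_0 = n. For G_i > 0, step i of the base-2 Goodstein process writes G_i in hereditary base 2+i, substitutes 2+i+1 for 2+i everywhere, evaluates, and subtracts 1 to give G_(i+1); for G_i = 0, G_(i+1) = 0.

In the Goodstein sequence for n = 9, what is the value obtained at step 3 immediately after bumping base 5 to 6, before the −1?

140744

[0] 9 ≡ 2^(2 + 1) + 1 (base 2). Lift 3: 82. −1: 81.
[1] 81 ≡ 3^(3 + 1) (base 3). Lift 4: 1024. −1: 1023.
[2] 1023 ≡ 3·4^4 + 3·4^3 + 3·4^2 + 3·4 + 3 (base 4). Lift 5: 9843. −1: 9842.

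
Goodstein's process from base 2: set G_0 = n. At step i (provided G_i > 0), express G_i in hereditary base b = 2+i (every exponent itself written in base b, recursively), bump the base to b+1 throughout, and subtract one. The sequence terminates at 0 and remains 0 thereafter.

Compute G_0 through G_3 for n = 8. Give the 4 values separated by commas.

base 2: 8 = 2^(2 + 1); at 3: 3^(3 + 1) = 81; next = 80
base 3: 80 = 2·3^3 + 2·3^2 + 2·3 + 2; at 4: 2·4^4 + 2·4^2 + 2·4 + 2 = 554; next = 553
base 4: 553 = 2·4^4 + 2·4^2 + 2·4 + 1; at 5: 2·5^5 + 2·5^2 + 2·5 + 1 = 6311; next = 6310

8, 80, 553, 6310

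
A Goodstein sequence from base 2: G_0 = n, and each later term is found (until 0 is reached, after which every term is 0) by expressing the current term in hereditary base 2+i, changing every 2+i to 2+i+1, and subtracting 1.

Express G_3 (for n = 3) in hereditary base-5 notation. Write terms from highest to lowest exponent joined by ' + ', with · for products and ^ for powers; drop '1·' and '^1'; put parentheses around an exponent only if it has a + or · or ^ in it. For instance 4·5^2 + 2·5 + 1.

2

i=0: 3 = 2 + 1 (b=2); 2→3: 3 + 1 = 4; 4−1 = 3
i=1: 3 = 3 (b=3); 3→4: 4 = 4; 4−1 = 3
i=2: 3 = 3 (b=4); 4→5: 3 = 3; 3−1 = 2
i=3: 2 = 2 (b=5); 5→6: 2 = 2; 2−1 = 1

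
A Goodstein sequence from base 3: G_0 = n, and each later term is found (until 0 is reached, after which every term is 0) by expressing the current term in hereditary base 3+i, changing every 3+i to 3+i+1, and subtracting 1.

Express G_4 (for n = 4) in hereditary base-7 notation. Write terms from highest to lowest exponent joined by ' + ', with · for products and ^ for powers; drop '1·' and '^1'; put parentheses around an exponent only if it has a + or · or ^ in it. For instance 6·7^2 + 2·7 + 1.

2

G_0 = 4. HB_3(4) = 3 + 1. Bump = 5. G_1 = 4.
G_1 = 4. HB_4(4) = 4. Bump = 5. G_2 = 4.
G_2 = 4. HB_5(4) = 4. Bump = 4. G_3 = 3.
G_3 = 3. HB_6(3) = 3. Bump = 3. G_4 = 2.
G_4 = 2. HB_7(2) = 2. Bump = 2. G_5 = 1.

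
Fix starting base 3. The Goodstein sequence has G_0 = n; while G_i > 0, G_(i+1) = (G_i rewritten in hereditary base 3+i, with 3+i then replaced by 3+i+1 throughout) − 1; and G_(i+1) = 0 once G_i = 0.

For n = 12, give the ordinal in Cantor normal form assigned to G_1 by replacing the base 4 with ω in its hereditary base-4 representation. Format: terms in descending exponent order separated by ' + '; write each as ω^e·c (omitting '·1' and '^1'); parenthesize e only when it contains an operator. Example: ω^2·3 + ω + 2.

(0) 12|_3 = 3^2 + 3 ↦ 4^2 + 4|_4 = 20 ⇒ 19
(1) 19|_4 = 4^2 + 3 ↦ 5^2 + 3|_5 = 28 ⇒ 27

ω^2 + 3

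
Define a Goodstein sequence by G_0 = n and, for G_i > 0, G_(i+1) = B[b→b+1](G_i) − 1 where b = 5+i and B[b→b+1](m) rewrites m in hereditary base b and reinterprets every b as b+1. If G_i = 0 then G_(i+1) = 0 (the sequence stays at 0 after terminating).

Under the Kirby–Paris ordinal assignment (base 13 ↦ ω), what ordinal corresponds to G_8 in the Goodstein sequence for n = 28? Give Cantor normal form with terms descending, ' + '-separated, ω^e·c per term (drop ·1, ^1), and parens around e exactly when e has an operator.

i=0: 28 = 5^2 + 3 (b=5); 5→6: 6^2 + 3 = 39; 39−1 = 38
i=1: 38 = 6^2 + 2 (b=6); 6→7: 7^2 + 2 = 51; 51−1 = 50
i=2: 50 = 7^2 + 1 (b=7); 7→8: 8^2 + 1 = 65; 65−1 = 64
i=3: 64 = 8^2 (b=8); 8→9: 9^2 = 81; 81−1 = 80
i=4: 80 = 8·9 + 8 (b=9); 9→10: 8·10 + 8 = 88; 88−1 = 87
i=5: 87 = 8·10 + 7 (b=10); 10→11: 8·11 + 7 = 95; 95−1 = 94
i=6: 94 = 8·11 + 6 (b=11); 11→12: 8·12 + 6 = 102; 102−1 = 101
i=7: 101 = 8·12 + 5 (b=12); 12→13: 8·13 + 5 = 109; 109−1 = 108
i=8: 108 = 8·13 + 4 (b=13); 13→14: 8·14 + 4 = 116; 116−1 = 115

ω·8 + 4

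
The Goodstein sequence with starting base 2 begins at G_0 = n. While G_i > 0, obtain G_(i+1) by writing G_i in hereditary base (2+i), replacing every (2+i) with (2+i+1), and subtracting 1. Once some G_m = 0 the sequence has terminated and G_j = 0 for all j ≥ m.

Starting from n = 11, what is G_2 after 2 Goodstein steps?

G_0 = 11. HB_2(11) = 2^(2 + 1) + 2 + 1. Bump = 85. G_1 = 84.
G_1 = 84. HB_3(84) = 3^(3 + 1) + 3. Bump = 1028. G_2 = 1027.
G_2 = 1027. HB_4(1027) = 4^(4 + 1) + 3. Bump = 15628. G_3 = 15627.

1027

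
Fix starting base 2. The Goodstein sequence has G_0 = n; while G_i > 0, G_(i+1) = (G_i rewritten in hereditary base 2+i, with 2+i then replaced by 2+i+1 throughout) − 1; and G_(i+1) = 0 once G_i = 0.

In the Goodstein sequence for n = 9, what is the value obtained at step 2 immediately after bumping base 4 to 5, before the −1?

9843

G_0=9  [base 2] 2^(2 + 1) + 1  →[2↦3]→  3^(3 + 1) + 1 = 82  −1 ⇒ G_1=81
G_1=81  [base 3] 3^(3 + 1)  →[3↦4]→  4^(4 + 1) = 1024  −1 ⇒ G_2=1023
G_2=1023  [base 4] 3·4^4 + 3·4^3 + 3·4^2 + 3·4 + 3  →[4↦5]→  3·5^5 + 3·5^3 + 3·5^2 + 3·5 + 3 = 9843  −1 ⇒ G_3=9842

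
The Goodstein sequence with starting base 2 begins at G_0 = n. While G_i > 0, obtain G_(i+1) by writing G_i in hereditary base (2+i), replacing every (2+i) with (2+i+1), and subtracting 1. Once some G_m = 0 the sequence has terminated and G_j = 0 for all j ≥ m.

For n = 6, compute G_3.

3125

step 0: 6 = 2^2 + 2; sub 3 for 2: 3^3 + 3; = 30; G_1 = 30−1 = 29
step 1: 29 = 3^3 + 2; sub 4 for 3: 4^4 + 2; = 258; G_2 = 258−1 = 257
step 2: 257 = 4^4 + 1; sub 5 for 4: 5^5 + 1; = 3126; G_3 = 3126−1 = 3125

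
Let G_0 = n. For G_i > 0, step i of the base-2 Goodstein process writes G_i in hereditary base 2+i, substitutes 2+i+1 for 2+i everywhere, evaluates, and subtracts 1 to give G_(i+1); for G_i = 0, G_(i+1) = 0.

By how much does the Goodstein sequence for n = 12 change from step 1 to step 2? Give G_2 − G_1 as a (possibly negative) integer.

i=0: 12 = 2^(2 + 1) + 2^2 (b=2); 2→3: 3^(3 + 1) + 3^3 = 108; 108−1 = 107
i=1: 107 = 3^(3 + 1) + 2·3^2 + 2·3 + 2 (b=3); 3→4: 4^(4 + 1) + 2·4^2 + 2·4 + 2 = 1066; 1066−1 = 1065

958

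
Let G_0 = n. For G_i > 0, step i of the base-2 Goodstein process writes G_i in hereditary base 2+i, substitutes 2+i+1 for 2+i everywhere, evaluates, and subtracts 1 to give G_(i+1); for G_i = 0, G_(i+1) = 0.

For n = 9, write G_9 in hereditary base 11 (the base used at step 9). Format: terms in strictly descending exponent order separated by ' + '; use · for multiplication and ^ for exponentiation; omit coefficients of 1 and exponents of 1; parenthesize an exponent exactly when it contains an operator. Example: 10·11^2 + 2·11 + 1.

G_0 = 9. HB_2(9) = 2^(2 + 1) + 1. Bump = 82. G_1 = 81.
G_1 = 81. HB_3(81) = 3^(3 + 1). Bump = 1024. G_2 = 1023.
G_2 = 1023. HB_4(1023) = 3·4^4 + 3·4^3 + 3·4^2 + 3·4 + 3. Bump = 9843. G_3 = 9842.
G_3 = 9842. HB_5(9842) = 3·5^5 + 3·5^3 + 3·5^2 + 3·5 + 2. Bump = 140744. G_4 = 140743.
G_4 = 140743. HB_6(140743) = 3·6^6 + 3·6^3 + 3·6^2 + 3·6 + 1. Bump = 2471827. G_5 = 2471826.
G_5 = 2471826. HB_7(2471826) = 3·7^7 + 3·7^3 + 3·7^2 + 3·7. Bump = 50333400. G_6 = 50333399.
G_6 = 50333399. HB_8(50333399) = 3·8^8 + 3·8^3 + 3·8^2 + 2·8 + 7. Bump = 1162263922. G_7 = 1162263921.
G_7 = 1162263921. HB_9(1162263921) = 3·9^9 + 3·9^3 + 3·9^2 + 2·9 + 6. Bump = 30000003326. G_8 = 30000003325.
G_8 = 30000003325. HB_10(30000003325) = 3·10^10 + 3·10^3 + 3·10^2 + 2·10 + 5. Bump = 855935016216. G_9 = 855935016215.

3·11^11 + 3·11^3 + 3·11^2 + 2·11 + 4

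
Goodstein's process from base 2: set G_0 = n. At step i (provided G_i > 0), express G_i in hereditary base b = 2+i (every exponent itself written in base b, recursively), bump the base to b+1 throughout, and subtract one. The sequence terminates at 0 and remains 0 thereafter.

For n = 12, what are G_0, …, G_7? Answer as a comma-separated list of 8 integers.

12, 107, 1065, 15685, 280019, 5764910, 134217867, 3486784574

i=0: 12 = 2^(2 + 1) + 2^2 (b=2); 2→3: 3^(3 + 1) + 3^3 = 108; 108−1 = 107
i=1: 107 = 3^(3 + 1) + 2·3^2 + 2·3 + 2 (b=3); 3→4: 4^(4 + 1) + 2·4^2 + 2·4 + 2 = 1066; 1066−1 = 1065
i=2: 1065 = 4^(4 + 1) + 2·4^2 + 2·4 + 1 (b=4); 4→5: 5^(5 + 1) + 2·5^2 + 2·5 + 1 = 15686; 15686−1 = 15685
i=3: 15685 = 5^(5 + 1) + 2·5^2 + 2·5 (b=5); 5→6: 6^(6 + 1) + 2·6^2 + 2·6 = 280020; 280020−1 = 280019
i=4: 280019 = 6^(6 + 1) + 2·6^2 + 6 + 5 (b=6); 6→7: 7^(7 + 1) + 2·7^2 + 7 + 5 = 5764911; 5764911−1 = 5764910
i=5: 5764910 = 7^(7 + 1) + 2·7^2 + 7 + 4 (b=7); 7→8: 8^(8 + 1) + 2·8^2 + 8 + 4 = 134217868; 134217868−1 = 134217867
i=6: 134217867 = 8^(8 + 1) + 2·8^2 + 8 + 3 (b=8); 8→9: 9^(9 + 1) + 2·9^2 + 9 + 3 = 3486784575; 3486784575−1 = 3486784574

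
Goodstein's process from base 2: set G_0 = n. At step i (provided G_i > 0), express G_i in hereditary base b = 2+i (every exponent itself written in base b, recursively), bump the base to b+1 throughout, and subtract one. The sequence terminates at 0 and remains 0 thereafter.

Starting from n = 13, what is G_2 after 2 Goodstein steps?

1279

G_0=13  [base 2] 2^(2 + 1) + 2^2 + 1  →[2↦3]→  3^(3 + 1) + 3^3 + 1 = 109  −1 ⇒ G_1=108
G_1=108  [base 3] 3^(3 + 1) + 3^3  →[3↦4]→  4^(4 + 1) + 4^4 = 1280  −1 ⇒ G_2=1279
G_2=1279  [base 4] 4^(4 + 1) + 3·4^3 + 3·4^2 + 3·4 + 3  →[4↦5]→  5^(5 + 1) + 3·5^3 + 3·5^2 + 3·5 + 3 = 16093  −1 ⇒ G_3=16092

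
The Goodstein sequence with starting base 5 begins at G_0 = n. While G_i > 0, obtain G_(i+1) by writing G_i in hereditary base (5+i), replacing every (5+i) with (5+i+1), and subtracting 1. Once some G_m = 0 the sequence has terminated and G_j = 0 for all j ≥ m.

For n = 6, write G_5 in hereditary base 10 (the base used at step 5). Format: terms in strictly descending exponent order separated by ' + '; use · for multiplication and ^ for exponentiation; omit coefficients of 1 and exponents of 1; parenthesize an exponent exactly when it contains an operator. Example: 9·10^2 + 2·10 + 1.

3

G_0 = 6. HB_5(6) = 5 + 1. Bump = 7. G_1 = 6.
G_1 = 6. HB_6(6) = 6. Bump = 7. G_2 = 6.
G_2 = 6. HB_7(6) = 6. Bump = 6. G_3 = 5.
G_3 = 5. HB_8(5) = 5. Bump = 5. G_4 = 4.
G_4 = 4. HB_9(4) = 4. Bump = 4. G_5 = 3.
G_5 = 3. HB_10(3) = 3. Bump = 3. G_6 = 2.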